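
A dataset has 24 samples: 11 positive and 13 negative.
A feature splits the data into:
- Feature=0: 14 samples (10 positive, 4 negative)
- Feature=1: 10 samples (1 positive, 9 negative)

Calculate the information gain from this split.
0.2961 bits

Information Gain = H(Y) - H(Y|Feature)

Before split:
P(positive) = 11/24 = 0.4583
H(Y) = 0.9950 bits

After split:
Feature=0: H = 0.8631 bits (weight = 14/24)
Feature=1: H = 0.4690 bits (weight = 10/24)
H(Y|Feature) = (14/24)×0.8631 + (10/24)×0.4690 = 0.6989 bits

Information Gain = 0.9950 - 0.6989 = 0.2961 bits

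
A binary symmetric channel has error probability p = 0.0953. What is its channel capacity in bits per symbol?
0.5461 bits

For a binary symmetric channel (BSC) with error probability p:
Capacity C = 1 - H(p) bits per symbol

where H(p) = -p log₂(p) - (1-p) log₂(1-p) is the binary entropy function.

H(0.0953) = 0.4539 bits
C = 1 - 0.4539 = 0.5461 bits per symbol

This means we can reliably transmit up to 0.5461 bits of information per channel use.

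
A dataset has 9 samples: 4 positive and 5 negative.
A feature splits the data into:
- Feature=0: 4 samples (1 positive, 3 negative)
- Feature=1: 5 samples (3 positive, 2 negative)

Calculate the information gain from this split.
0.0911 bits

Information Gain = H(Y) - H(Y|Feature)

Before split:
P(positive) = 4/9 = 0.4444
H(Y) = 0.9911 bits

After split:
Feature=0: H = 0.8113 bits (weight = 4/9)
Feature=1: H = 0.9710 bits (weight = 5/9)
H(Y|Feature) = (4/9)×0.8113 + (5/9)×0.9710 = 0.9000 bits

Information Gain = 0.9911 - 0.9000 = 0.0911 bits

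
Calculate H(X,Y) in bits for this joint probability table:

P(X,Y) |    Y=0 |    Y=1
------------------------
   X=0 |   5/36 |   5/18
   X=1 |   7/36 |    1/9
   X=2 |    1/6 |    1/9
2.5035 bits

Joint entropy is H(X,Y) = -Σ_{x,y} p(x,y) log p(x,y).

Summing over all non-zero entries:
H(X,Y) = -[5/36·log_2(5/36) + 5/18·log_2(5/18) + 7/36·log_2(7/36) + 1/9·log_2(1/9) + 1/6·log_2(1/6) + 1/9·log_2(1/9)]
H(X,Y) = 2.5035 bits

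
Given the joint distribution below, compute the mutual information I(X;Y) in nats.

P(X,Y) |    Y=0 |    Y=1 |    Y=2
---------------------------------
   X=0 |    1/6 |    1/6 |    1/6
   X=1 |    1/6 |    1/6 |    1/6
0.0000 nats

Mutual information: I(X;Y) = H(X) + H(Y) - H(X,Y)

Marginals:
P(X) = (1/2, 1/2), H(X) = 0.6931 nats
P(Y) = (1/3, 1/3, 1/3), H(Y) = 1.0986 nats

Joint entropy: H(X,Y) = 1.7918 nats

I(X;Y) = 0.6931 + 1.0986 - 1.7918 = 0.0000 nats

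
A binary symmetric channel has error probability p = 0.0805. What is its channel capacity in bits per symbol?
0.5961 bits

For a binary symmetric channel (BSC) with error probability p:
Capacity C = 1 - H(p) bits per symbol

where H(p) = -p log₂(p) - (1-p) log₂(1-p) is the binary entropy function.

H(0.0805) = 0.4039 bits
C = 1 - 0.4039 = 0.5961 bits per symbol

This means we can reliably transmit up to 0.5961 bits of information per channel use.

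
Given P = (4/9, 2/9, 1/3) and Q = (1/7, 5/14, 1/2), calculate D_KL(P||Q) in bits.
0.3806 bits

KL divergence: D_KL(P||Q) = Σ p(x) log(p(x)/q(x))

Computing term by term:
  x=0: 4/9 × log_2[(4/9)/(1/7)] = 4/9 × 1.6374 = 0.7277
  x=1: 2/9 × log_2[(2/9)/(5/14)] = 2/9 × -0.6845 = -0.1521
  x=2: 1/3 × log_2[(1/3)/(1/2)] = 1/3 × -0.5850 = -0.1950

D_KL(P||Q) = 0.3806 bits

Note: KL divergence is always non-negative and equals 0 iff P = Q.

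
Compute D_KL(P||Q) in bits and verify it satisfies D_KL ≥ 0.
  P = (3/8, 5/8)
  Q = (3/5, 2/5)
0.1481 bits

KL divergence satisfies the Gibbs inequality: D_KL(P||Q) ≥ 0 for all distributions P, Q.

D_KL(P||Q) = Σ p(x) log(p(x)/q(x))
Term by term:
  x=0: 3/8 × log_2[(3/8)/(3/5)] = -0.2543
  x=1: 5/8 × log_2[(5/8)/(2/5)] = 0.4024
D_KL(P||Q) = 0.1481 bits

D_KL(P||Q) = 0.1481 ≥ 0 ✓

This non-negativity is a fundamental property: relative entropy cannot be negative because it measures how different Q is from P.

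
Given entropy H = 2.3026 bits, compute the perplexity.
4.9335

Perplexity is 2^H (or exp(H) for natural log).

H = 2.3026 bits
Perplexity = 2^2.3026 = 4.9335

Interpretation: The model's uncertainty is equivalent to choosing uniformly among 4.9 options.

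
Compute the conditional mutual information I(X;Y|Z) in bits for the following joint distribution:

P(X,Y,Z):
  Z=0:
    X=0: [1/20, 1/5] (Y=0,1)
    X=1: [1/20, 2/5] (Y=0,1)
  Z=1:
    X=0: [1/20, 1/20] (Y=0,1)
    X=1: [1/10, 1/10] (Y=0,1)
0.0072 bits

Conditional mutual information: I(X;Y|Z) = H(X|Z) + H(Y|Z) - H(X,Y|Z)

H(Z) = 0.8813
H(X,Z) = 1.8150 → H(X|Z) = 0.9337
H(Y,Z) = 1.5955 → H(Y|Z) = 0.7142
H(X,Y,Z) = 2.5219 → H(X,Y|Z) = 1.6406

I(X;Y|Z) = 0.9337 + 0.7142 - 1.6406 = 0.0072 bits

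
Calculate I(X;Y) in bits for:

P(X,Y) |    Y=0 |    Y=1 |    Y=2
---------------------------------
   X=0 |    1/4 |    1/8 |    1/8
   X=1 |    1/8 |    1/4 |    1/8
0.0613 bits

Mutual information: I(X;Y) = H(X) + H(Y) - H(X,Y)

Marginals:
P(X) = (1/2, 1/2), H(X) = 1.0000 bits
P(Y) = (3/8, 3/8, 1/4), H(Y) = 1.5613 bits

Joint entropy: H(X,Y) = 2.5000 bits

I(X;Y) = 1.0000 + 1.5613 - 2.5000 = 0.0613 bits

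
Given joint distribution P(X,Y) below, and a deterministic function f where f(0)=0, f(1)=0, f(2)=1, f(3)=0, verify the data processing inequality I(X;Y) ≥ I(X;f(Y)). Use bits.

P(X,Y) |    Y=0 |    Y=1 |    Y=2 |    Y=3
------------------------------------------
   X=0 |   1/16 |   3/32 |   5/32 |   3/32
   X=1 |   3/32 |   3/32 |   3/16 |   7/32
I(X;Y) = 0.0182, I(X;f(Y)) = 0.0036, inequality holds: 0.0182 ≥ 0.0036

Data Processing Inequality: For any Markov chain X → Y → Z, we have I(X;Y) ≥ I(X;Z).

Here Z = f(Y) is a deterministic function of Y, forming X → Y → Z.

Original I(X;Y) = 0.0182 bits

After applying f:
P(X,Z) where Z=f(Y):
- P(X,Z=0) = P(X,Y=0) + P(X,Y=1) + P(X,Y=3)
- P(X,Z=1) = P(X,Y=2)

I(X;Z) = I(X;f(Y)) = 0.0036 bits

Verification: 0.0182 ≥ 0.0036 ✓

Information cannot be created by processing; the function f can only lose information about X.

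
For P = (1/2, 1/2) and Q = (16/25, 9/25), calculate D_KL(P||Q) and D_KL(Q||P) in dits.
D_KL(P||Q) = 0.0177, D_KL(Q||P) = 0.0173

KL divergence is not symmetric: D_KL(P||Q) ≠ D_KL(Q||P) in general.

D_KL(P||Q) = 0.0177 dits
D_KL(Q||P) = 0.0173 dits

No, they are not equal!

This asymmetry is why KL divergence is not a true distance metric.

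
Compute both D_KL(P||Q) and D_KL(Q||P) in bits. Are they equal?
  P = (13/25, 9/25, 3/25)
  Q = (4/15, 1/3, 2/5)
D_KL(P||Q) = 0.3325, D_KL(Q||P) = 0.4008

KL divergence is not symmetric: D_KL(P||Q) ≠ D_KL(Q||P) in general.

D_KL(P||Q) = 0.3325 bits
D_KL(Q||P) = 0.4008 bits

No, they are not equal!

This asymmetry is why KL divergence is not a true distance metric.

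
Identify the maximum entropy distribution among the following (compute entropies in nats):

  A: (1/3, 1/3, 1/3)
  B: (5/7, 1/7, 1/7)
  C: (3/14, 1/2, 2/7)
A

For a discrete distribution over n outcomes, entropy is maximized by the uniform distribution.

Computing entropies:
H(A) = 1.0986 nats
H(B) = 0.7963 nats
H(C) = 1.0346 nats

The uniform distribution (where all probabilities equal 1/3) achieves the maximum entropy of log_e(3) = 1.0986 nats.

Distribution A has the highest entropy.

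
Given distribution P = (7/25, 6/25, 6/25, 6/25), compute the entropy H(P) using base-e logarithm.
1.3840 nats

Shannon entropy is H(X) = -Σ p(x) log p(x).

For P = (7/25, 6/25, 6/25, 6/25):
H = -7/25 × log_e(7/25) -6/25 × log_e(6/25) -6/25 × log_e(6/25) -6/25 × log_e(6/25)
H = 1.3840 nats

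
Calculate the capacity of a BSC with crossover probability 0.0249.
0.8319 bits

For a binary symmetric channel (BSC) with error probability p:
Capacity C = 1 - H(p) bits per symbol

where H(p) = -p log₂(p) - (1-p) log₂(1-p) is the binary entropy function.

H(0.0249) = 0.1681 bits
C = 1 - 0.1681 = 0.8319 bits per symbol

This means we can reliably transmit up to 0.8319 bits of information per channel use.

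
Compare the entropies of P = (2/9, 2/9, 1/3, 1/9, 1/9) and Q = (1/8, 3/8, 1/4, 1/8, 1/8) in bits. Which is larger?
P

Computing entropies in bits:
H(P) = 2.1972
H(Q) = 2.1556

Distribution P has higher entropy.

Intuition: The distribution closer to uniform (more spread out) has higher entropy.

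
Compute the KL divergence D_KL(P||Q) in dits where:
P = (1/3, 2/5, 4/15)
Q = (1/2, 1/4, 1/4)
0.0304 dits

KL divergence: D_KL(P||Q) = Σ p(x) log(p(x)/q(x))

Computing term by term:
  x=0: 1/3 × log_10[(1/3)/(1/2)] = 1/3 × -0.1761 = -0.0587
  x=1: 2/5 × log_10[(2/5)/(1/4)] = 2/5 × 0.2041 = 0.0816
  x=2: 4/15 × log_10[(4/15)/(1/4)] = 4/15 × 0.0280 = 0.0075

D_KL(P||Q) = 0.0304 dits

Note: KL divergence is always non-negative and equals 0 iff P = Q.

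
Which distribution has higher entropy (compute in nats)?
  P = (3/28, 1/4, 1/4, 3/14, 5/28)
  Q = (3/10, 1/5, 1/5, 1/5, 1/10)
P

Computing entropies in nats:
H(P) = 1.5702
H(Q) = 1.5571

Distribution P has higher entropy.

Intuition: The distribution closer to uniform (more spread out) has higher entropy.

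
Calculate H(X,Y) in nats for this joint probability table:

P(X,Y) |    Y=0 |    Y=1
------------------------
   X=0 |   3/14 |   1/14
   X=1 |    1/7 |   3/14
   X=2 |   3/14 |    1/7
1.7348 nats

Joint entropy is H(X,Y) = -Σ_{x,y} p(x,y) log p(x,y).

Summing over all non-zero entries:
H(X,Y) = -[3/14·log_e(3/14) + 1/14·log_e(1/14) + 1/7·log_e(1/7) + 3/14·log_e(3/14) + 3/14·log_e(3/14) + 1/7·log_e(1/7)]
H(X,Y) = 1.7348 nats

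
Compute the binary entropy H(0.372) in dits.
0.2866 dits

The binary entropy function is:
H(p) = -p log(p) - (1-p) log(1-p)

H(0.372) = -0.372 × log_10(0.372) - 0.628 × log_10(0.628)
H(0.372) = 0.2866 dits

Note: Binary entropy is maximized at p=0.5 (H=1 bit) and minimized at p=0 or p=1 (H=0).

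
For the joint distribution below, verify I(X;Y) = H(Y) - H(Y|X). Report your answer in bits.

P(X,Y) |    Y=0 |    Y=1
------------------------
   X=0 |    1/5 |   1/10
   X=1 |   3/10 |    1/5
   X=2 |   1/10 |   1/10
I(X;Y) = 0.0100 bits

Mutual information has multiple equivalent forms:
- I(X;Y) = H(X) - H(X|Y)
- I(X;Y) = H(Y) - H(Y|X)
- I(X;Y) = H(X) + H(Y) - H(X,Y)

Computing all quantities:
H(X) = 1.4855, H(Y) = 0.9710, H(X,Y) = 2.4464
H(X|Y) = 1.4755, H(Y|X) = 0.9610

Verification:
H(X) - H(X|Y) = 1.4855 - 1.4755 = 0.0100
H(Y) - H(Y|X) = 0.9710 - 0.9610 = 0.0100
H(X) + H(Y) - H(X,Y) = 1.4855 + 0.9710 - 2.4464 = 0.0100

All forms give I(X;Y) = 0.0100 bits. ✓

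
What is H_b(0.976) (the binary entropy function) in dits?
0.0492 dits

The binary entropy function is:
H(p) = -p log(p) - (1-p) log(1-p)

H(0.976) = -0.976 × log_10(0.976) - 0.024 × log_10(0.024)
H(0.976) = 0.0492 dits

Note: Binary entropy is maximized at p=0.5 (H=1 bit) and minimized at p=0 or p=1 (H=0).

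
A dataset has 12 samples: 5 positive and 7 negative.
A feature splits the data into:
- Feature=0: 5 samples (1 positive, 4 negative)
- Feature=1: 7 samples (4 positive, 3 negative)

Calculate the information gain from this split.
0.1043 bits

Information Gain = H(Y) - H(Y|Feature)

Before split:
P(positive) = 5/12 = 0.4167
H(Y) = 0.9799 bits

After split:
Feature=0: H = 0.7219 bits (weight = 5/12)
Feature=1: H = 0.9852 bits (weight = 7/12)
H(Y|Feature) = (5/12)×0.7219 + (7/12)×0.9852 = 0.8755 bits

Information Gain = 0.9799 - 0.8755 = 0.1043 bits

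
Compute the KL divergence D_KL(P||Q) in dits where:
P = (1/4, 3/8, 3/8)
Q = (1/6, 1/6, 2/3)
0.0824 dits

KL divergence: D_KL(P||Q) = Σ p(x) log(p(x)/q(x))

Computing term by term:
  x=0: 1/4 × log_10[(1/4)/(1/6)] = 1/4 × 0.1761 = 0.0440
  x=1: 3/8 × log_10[(3/8)/(1/6)] = 3/8 × 0.3522 = 0.1321
  x=2: 3/8 × log_10[(3/8)/(2/3)] = 3/8 × -0.2499 = -0.0937

D_KL(P||Q) = 0.0824 dits

Note: KL divergence is always non-negative and equals 0 iff P = Q.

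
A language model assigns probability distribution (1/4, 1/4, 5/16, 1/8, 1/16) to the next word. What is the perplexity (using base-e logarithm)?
4.4364

Perplexity is e^H (or exp(H) for natural log).

First, H = -Σ p log p = 1.4898 nats
Perplexity = e^1.4898 = 4.4364

Interpretation: The model's uncertainty is equivalent to choosing uniformly among 4.4 options.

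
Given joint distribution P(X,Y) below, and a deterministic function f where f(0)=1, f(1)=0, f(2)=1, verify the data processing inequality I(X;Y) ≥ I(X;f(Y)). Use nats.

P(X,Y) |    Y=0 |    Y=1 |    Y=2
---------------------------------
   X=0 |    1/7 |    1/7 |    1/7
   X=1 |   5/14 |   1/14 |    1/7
I(X;Y) = 0.0493, I(X;f(Y)) = 0.0315, inequality holds: 0.0493 ≥ 0.0315

Data Processing Inequality: For any Markov chain X → Y → Z, we have I(X;Y) ≥ I(X;Z).

Here Z = f(Y) is a deterministic function of Y, forming X → Y → Z.

Original I(X;Y) = 0.0493 nats

After applying f:
P(X,Z) where Z=f(Y):
- P(X,Z=0) = P(X,Y=1)
- P(X,Z=1) = P(X,Y=0) + P(X,Y=2)

I(X;Z) = I(X;f(Y)) = 0.0315 nats

Verification: 0.0493 ≥ 0.0315 ✓

Information cannot be created by processing; the function f can only lose information about X.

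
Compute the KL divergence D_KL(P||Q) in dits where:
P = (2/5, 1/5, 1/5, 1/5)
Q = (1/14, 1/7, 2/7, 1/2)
0.2179 dits

KL divergence: D_KL(P||Q) = Σ p(x) log(p(x)/q(x))

Computing term by term:
  x=0: 2/5 × log_10[(2/5)/(1/14)] = 2/5 × 0.7482 = 0.2993
  x=1: 1/5 × log_10[(1/5)/(1/7)] = 1/5 × 0.1461 = 0.0292
  x=2: 1/5 × log_10[(1/5)/(2/7)] = 1/5 × -0.1549 = -0.0310
  x=3: 1/5 × log_10[(1/5)/(1/2)] = 1/5 × -0.3979 = -0.0796

D_KL(P||Q) = 0.2179 dits

Note: KL divergence is always non-negative and equals 0 iff P = Q.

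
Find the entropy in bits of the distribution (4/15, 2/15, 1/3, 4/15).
1.9329 bits

Shannon entropy is H(X) = -Σ p(x) log p(x).

For P = (4/15, 2/15, 1/3, 4/15):
H = -4/15 × log_2(4/15) -2/15 × log_2(2/15) -1/3 × log_2(1/3) -4/15 × log_2(4/15)
H = 1.9329 bits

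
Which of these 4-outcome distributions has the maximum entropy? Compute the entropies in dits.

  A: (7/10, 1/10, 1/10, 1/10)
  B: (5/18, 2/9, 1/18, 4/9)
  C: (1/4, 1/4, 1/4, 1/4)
C

For a discrete distribution over n outcomes, entropy is maximized by the uniform distribution.

Computing entropies:
H(A) = 0.4084 dits
H(B) = 0.5259 dits
H(C) = 0.6021 dits

The uniform distribution (where all probabilities equal 1/4) achieves the maximum entropy of log_10(4) = 0.6021 dits.

Distribution C has the highest entropy.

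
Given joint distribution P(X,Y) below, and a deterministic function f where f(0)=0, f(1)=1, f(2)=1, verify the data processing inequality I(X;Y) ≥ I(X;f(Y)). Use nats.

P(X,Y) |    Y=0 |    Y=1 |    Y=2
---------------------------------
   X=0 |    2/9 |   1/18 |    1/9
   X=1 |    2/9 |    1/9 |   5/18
I(X;Y) = 0.0214, I(X;f(Y)) = 0.0208, inequality holds: 0.0214 ≥ 0.0208

Data Processing Inequality: For any Markov chain X → Y → Z, we have I(X;Y) ≥ I(X;Z).

Here Z = f(Y) is a deterministic function of Y, forming X → Y → Z.

Original I(X;Y) = 0.0214 nats

After applying f:
P(X,Z) where Z=f(Y):
- P(X,Z=0) = P(X,Y=0)
- P(X,Z=1) = P(X,Y=1) + P(X,Y=2)

I(X;Z) = I(X;f(Y)) = 0.0208 nats

Verification: 0.0214 ≥ 0.0208 ✓

Information cannot be created by processing; the function f can only lose information about X.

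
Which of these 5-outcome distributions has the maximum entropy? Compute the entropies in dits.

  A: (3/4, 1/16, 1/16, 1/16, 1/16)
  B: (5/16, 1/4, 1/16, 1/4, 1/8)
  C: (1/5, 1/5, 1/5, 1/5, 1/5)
C

For a discrete distribution over n outcomes, entropy is maximized by the uniform distribution.

Computing entropies:
H(A) = 0.3947 dits
H(B) = 0.6470 dits
H(C) = 0.6990 dits

The uniform distribution (where all probabilities equal 1/5) achieves the maximum entropy of log_10(5) = 0.6990 dits.

Distribution C has the highest entropy.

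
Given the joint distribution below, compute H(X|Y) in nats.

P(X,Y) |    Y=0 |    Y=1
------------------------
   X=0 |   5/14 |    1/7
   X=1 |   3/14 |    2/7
0.6508 nats

Using the chain rule: H(X|Y) = H(X,Y) - H(Y)

First, compute H(X,Y) = 1.3337 nats

Marginal P(Y) = (4/7, 3/7)
H(Y) = 0.6829 nats

H(X|Y) = H(X,Y) - H(Y) = 1.3337 - 0.6829 = 0.6508 nats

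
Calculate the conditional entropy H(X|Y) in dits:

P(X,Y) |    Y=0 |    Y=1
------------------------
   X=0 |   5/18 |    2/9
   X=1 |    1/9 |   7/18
0.2750 dits

Using the chain rule: H(X|Y) = H(X,Y) - H(Y)

First, compute H(X,Y) = 0.5652 dits

Marginal P(Y) = (7/18, 11/18)
H(Y) = 0.2902 dits

H(X|Y) = H(X,Y) - H(Y) = 0.5652 - 0.2902 = 0.2750 dits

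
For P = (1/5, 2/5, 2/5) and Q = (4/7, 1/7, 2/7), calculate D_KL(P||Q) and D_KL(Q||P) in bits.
D_KL(P||Q) = 0.4854, D_KL(Q||P) = 0.5146

KL divergence is not symmetric: D_KL(P||Q) ≠ D_KL(Q||P) in general.

D_KL(P||Q) = 0.4854 bits
D_KL(Q||P) = 0.5146 bits

No, they are not equal!

This asymmetry is why KL divergence is not a true distance metric.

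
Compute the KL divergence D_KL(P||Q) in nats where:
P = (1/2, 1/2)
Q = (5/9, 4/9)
0.0062 nats

KL divergence: D_KL(P||Q) = Σ p(x) log(p(x)/q(x))

Computing term by term:
  x=0: 1/2 × log_e[(1/2)/(5/9)] = 1/2 × -0.1054 = -0.0527
  x=1: 1/2 × log_e[(1/2)/(4/9)] = 1/2 × 0.1178 = 0.0589

D_KL(P||Q) = 0.0062 nats

Note: KL divergence is always non-negative and equals 0 iff P = Q.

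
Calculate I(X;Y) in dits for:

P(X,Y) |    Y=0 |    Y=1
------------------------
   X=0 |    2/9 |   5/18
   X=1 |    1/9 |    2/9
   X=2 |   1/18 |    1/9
0.0028 dits

Mutual information: I(X;Y) = H(X) + H(Y) - H(X,Y)

Marginals:
P(X) = (1/2, 1/3, 1/6), H(X) = 0.4392 dits
P(Y) = (7/18, 11/18), H(Y) = 0.2902 dits

Joint entropy: H(X,Y) = 0.7266 dits

I(X;Y) = 0.4392 + 0.2902 - 0.7266 = 0.0028 dits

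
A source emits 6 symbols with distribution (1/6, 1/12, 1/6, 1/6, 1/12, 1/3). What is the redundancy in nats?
0.1155 nats

Redundancy measures how far a source is from maximum entropy:
R = H_max - H(X)

Maximum entropy for 6 symbols: H_max = log_e(6) = 1.7918 nats
Actual entropy: H(X) = 1.6762 nats
Redundancy: R = 1.7918 - 1.6762 = 0.1155 nats

This redundancy represents potential for compression: the source could be compressed by 0.1155 nats per symbol.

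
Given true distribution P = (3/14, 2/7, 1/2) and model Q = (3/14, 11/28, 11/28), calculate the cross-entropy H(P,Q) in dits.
0.4622 dits

Cross-entropy: H(P,Q) = -Σ p(x) log q(x)

Alternatively: H(P,Q) = H(P) + D_KL(P||Q)
H(P) = 0.4493 dits
D_KL(P||Q) = 0.0129 dits

H(P,Q) = 0.4493 + 0.0129 = 0.4622 dits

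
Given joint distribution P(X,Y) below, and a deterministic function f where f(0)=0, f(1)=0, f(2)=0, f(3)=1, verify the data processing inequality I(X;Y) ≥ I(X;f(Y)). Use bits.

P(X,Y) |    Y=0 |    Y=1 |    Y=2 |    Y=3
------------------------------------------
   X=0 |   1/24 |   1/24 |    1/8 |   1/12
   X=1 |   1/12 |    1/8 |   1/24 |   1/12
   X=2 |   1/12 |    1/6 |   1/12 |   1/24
I(X;Y) = 0.1100, I(X;f(Y)) = 0.0274, inequality holds: 0.1100 ≥ 0.0274

Data Processing Inequality: For any Markov chain X → Y → Z, we have I(X;Y) ≥ I(X;Z).

Here Z = f(Y) is a deterministic function of Y, forming X → Y → Z.

Original I(X;Y) = 0.1100 bits

After applying f:
P(X,Z) where Z=f(Y):
- P(X,Z=0) = P(X,Y=0) + P(X,Y=1) + P(X,Y=2)
- P(X,Z=1) = P(X,Y=3)

I(X;Z) = I(X;f(Y)) = 0.0274 bits

Verification: 0.1100 ≥ 0.0274 ✓

Information cannot be created by processing; the function f can only lose information about X.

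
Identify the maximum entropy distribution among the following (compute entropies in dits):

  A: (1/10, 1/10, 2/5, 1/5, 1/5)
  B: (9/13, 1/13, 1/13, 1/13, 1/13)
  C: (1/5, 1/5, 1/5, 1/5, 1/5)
C

For a discrete distribution over n outcomes, entropy is maximized by the uniform distribution.

Computing entropies:
H(A) = 0.6388 dits
H(B) = 0.4533 dits
H(C) = 0.6990 dits

The uniform distribution (where all probabilities equal 1/5) achieves the maximum entropy of log_10(5) = 0.6990 dits.

Distribution C has the highest entropy.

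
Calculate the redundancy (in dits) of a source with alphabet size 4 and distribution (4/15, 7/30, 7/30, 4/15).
0.0010 dits

Redundancy measures how far a source is from maximum entropy:
R = H_max - H(X)

Maximum entropy for 4 symbols: H_max = log_10(4) = 0.6021 dits
Actual entropy: H(X) = 0.6011 dits
Redundancy: R = 0.6021 - 0.6011 = 0.0010 dits

This redundancy represents potential for compression: the source could be compressed by 0.0010 dits per symbol.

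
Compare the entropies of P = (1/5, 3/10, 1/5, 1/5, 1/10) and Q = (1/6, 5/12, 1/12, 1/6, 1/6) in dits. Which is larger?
P

Computing entropies in dits:
H(P) = 0.6762
H(Q) = 0.6374

Distribution P has higher entropy.

Intuition: The distribution closer to uniform (more spread out) has higher entropy.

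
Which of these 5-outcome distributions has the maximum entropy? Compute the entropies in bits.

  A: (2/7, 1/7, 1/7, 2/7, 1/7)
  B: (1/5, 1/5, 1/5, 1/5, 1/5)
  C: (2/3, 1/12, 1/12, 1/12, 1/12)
B

For a discrete distribution over n outcomes, entropy is maximized by the uniform distribution.

Computing entropies:
H(A) = 2.2359 bits
H(B) = 2.3219 bits
H(C) = 1.5850 bits

The uniform distribution (where all probabilities equal 1/5) achieves the maximum entropy of log_2(5) = 2.3219 bits.

Distribution B has the highest entropy.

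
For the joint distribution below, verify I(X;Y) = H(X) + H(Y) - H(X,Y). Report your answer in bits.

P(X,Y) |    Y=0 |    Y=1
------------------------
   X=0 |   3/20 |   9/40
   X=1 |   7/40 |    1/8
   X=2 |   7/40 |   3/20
I(X;Y) = 0.0183 bits

Mutual information has multiple equivalent forms:
- I(X;Y) = H(X) - H(X|Y)
- I(X;Y) = H(Y) - H(Y|X)
- I(X;Y) = H(X) + H(Y) - H(X,Y)

Computing all quantities:
H(X) = 1.5787, H(Y) = 1.0000, H(X,Y) = 2.5604
H(X|Y) = 1.5604, H(Y|X) = 0.9817

Verification:
H(X) - H(X|Y) = 1.5787 - 1.5604 = 0.0183
H(Y) - H(Y|X) = 1.0000 - 0.9817 = 0.0183
H(X) + H(Y) - H(X,Y) = 1.5787 + 1.0000 - 2.5604 = 0.0183

All forms give I(X;Y) = 0.0183 bits. ✓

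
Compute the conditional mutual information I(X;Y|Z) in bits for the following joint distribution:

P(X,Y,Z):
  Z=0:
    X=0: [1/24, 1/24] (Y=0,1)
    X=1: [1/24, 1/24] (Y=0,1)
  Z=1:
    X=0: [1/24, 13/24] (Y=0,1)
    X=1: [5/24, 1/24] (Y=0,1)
0.3554 bits

Conditional mutual information: I(X;Y|Z) = H(X|Z) + H(Y|Z) - H(X,Y|Z)

H(Z) = 0.6500
H(X,Z) = 1.5511 → H(X|Z) = 0.9011
H(Y,Z) = 1.5511 → H(Y|Z) = 0.9011
H(X,Y,Z) = 2.0968 → H(X,Y|Z) = 1.4468

I(X;Y|Z) = 0.9011 + 0.9011 - 1.4468 = 0.3554 bits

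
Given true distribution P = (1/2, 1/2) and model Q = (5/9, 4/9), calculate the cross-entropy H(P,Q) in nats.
0.6994 nats

Cross-entropy: H(P,Q) = -Σ p(x) log q(x)

Alternatively: H(P,Q) = H(P) + D_KL(P||Q)
H(P) = 0.6931 nats
D_KL(P||Q) = 0.0062 nats

H(P,Q) = 0.6931 + 0.0062 = 0.6994 nats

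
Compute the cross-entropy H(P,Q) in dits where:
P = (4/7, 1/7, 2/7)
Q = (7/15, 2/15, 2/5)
0.4278 dits

Cross-entropy: H(P,Q) = -Σ p(x) log q(x)

Alternatively: H(P,Q) = H(P) + D_KL(P||Q)
H(P) = 0.4151 dits
D_KL(P||Q) = 0.0128 dits

H(P,Q) = 0.4151 + 0.0128 = 0.4278 dits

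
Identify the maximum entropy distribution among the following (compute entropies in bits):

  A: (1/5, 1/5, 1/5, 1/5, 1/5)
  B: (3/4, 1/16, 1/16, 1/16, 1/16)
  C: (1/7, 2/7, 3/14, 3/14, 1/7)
A

For a discrete distribution over n outcomes, entropy is maximized by the uniform distribution.

Computing entropies:
H(A) = 2.3219 bits
H(B) = 1.3113 bits
H(C) = 2.2709 bits

The uniform distribution (where all probabilities equal 1/5) achieves the maximum entropy of log_2(5) = 2.3219 bits.

Distribution A has the highest entropy.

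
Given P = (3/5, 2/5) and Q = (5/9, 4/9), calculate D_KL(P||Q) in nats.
0.0040 nats

KL divergence: D_KL(P||Q) = Σ p(x) log(p(x)/q(x))

Computing term by term:
  x=0: 3/5 × log_e[(3/5)/(5/9)] = 3/5 × 0.0770 = 0.0462
  x=1: 2/5 × log_e[(2/5)/(4/9)] = 2/5 × -0.1054 = -0.0421

D_KL(P||Q) = 0.0040 nats

Note: KL divergence is always non-negative and equals 0 iff P = Q.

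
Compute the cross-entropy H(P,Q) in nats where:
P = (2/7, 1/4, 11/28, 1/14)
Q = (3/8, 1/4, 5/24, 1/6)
1.3710 nats

Cross-entropy: H(P,Q) = -Σ p(x) log q(x)

Alternatively: H(P,Q) = H(P) + D_KL(P||Q)
H(P) = 1.2601 nats
D_KL(P||Q) = 0.1110 nats

H(P,Q) = 1.2601 + 0.1110 = 1.3710 nats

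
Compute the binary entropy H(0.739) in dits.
0.2493 dits

The binary entropy function is:
H(p) = -p log(p) - (1-p) log(1-p)

H(0.739) = -0.739 × log_10(0.739) - 0.261 × log_10(0.261)
H(0.739) = 0.2493 dits

Note: Binary entropy is maximized at p=0.5 (H=1 bit) and minimized at p=0 or p=1 (H=0).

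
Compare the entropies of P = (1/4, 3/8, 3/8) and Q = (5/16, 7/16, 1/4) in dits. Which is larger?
P

Computing entropies in dits:
H(P) = 0.4700
H(Q) = 0.4654

Distribution P has higher entropy.

Intuition: The distribution closer to uniform (more spread out) has higher entropy.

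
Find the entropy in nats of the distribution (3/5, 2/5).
0.6730 nats

Shannon entropy is H(X) = -Σ p(x) log p(x).

For P = (3/5, 2/5):
H = -3/5 × log_e(3/5) -2/5 × log_e(2/5)
H = 0.6730 nats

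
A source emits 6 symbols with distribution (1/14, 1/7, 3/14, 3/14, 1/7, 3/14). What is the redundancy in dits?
0.0248 dits

Redundancy measures how far a source is from maximum entropy:
R = H_max - H(X)

Maximum entropy for 6 symbols: H_max = log_10(6) = 0.7782 dits
Actual entropy: H(X) = 0.7534 dits
Redundancy: R = 0.7782 - 0.7534 = 0.0248 dits

This redundancy represents potential for compression: the source could be compressed by 0.0248 dits per symbol.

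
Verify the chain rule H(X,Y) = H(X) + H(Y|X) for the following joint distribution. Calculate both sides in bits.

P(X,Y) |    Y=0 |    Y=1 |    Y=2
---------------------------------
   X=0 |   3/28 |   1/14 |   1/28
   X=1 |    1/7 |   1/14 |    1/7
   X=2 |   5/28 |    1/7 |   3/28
H(X,Y) = 3.0531, H(X) = 1.5306, H(Y|X) = 1.5225 (all in bits)

Chain rule: H(X,Y) = H(X) + H(Y|X)

Left side — joint entropy directly:
H(X,Y) = -Σ p(x,y) log p(x,y) = 3.0531 bits

Right side — compute H(Y|X) from the conditional distributions:
P(X) = (3/14, 5/14, 3/7), so H(X) = 1.5306 bits
H(Y|X) = Σ_x P(X=x) · H(Y|X=x):
  P(Y|X=0) = (1/2, 1/3, 1/6), H(Y|X=0) = 1.4591, weight P(X=0) = 3/14
  P(Y|X=1) = (2/5, 1/5, 2/5), H(Y|X=1) = 1.5219, weight P(X=1) = 5/14
  P(Y|X=2) = (5/12, 1/3, 1/4), H(Y|X=2) = 1.5546, weight P(X=2) = 3/7
H(Y|X) = 1.5225 bits

H(X) + H(Y|X) = 1.5306 + 1.5225 = 3.0531 bits

Both sides equal 3.0531 bits. ✓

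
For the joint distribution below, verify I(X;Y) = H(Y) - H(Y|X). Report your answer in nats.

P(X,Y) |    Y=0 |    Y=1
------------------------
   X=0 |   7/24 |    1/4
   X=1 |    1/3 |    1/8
I(X;Y) = 0.0192 nats

Mutual information has multiple equivalent forms:
- I(X;Y) = H(X) - H(X|Y)
- I(X;Y) = H(Y) - H(Y|X)
- I(X;Y) = H(X) + H(Y) - H(X,Y)

Computing all quantities:
H(X) = 0.6897, H(Y) = 0.6616, H(X,Y) = 1.3321
H(X|Y) = 0.6705, H(Y|X) = 0.6424

Verification:
H(X) - H(X|Y) = 0.6897 - 0.6705 = 0.0192
H(Y) - H(Y|X) = 0.6616 - 0.6424 = 0.0192
H(X) + H(Y) - H(X,Y) = 0.6897 + 0.6616 - 1.3321 = 0.0192

All forms give I(X;Y) = 0.0192 nats. ✓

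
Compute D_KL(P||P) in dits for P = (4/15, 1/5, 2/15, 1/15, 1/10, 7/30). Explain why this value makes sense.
0.0000 dits

KL divergence satisfies the Gibbs inequality: D_KL(P||Q) ≥ 0 for all distributions P, Q.

D_KL(P||Q) = Σ p(x) log(p(x)/q(x))
Each term is p(x) × log_10(p(x)/p(x)) = p(x) × log_10(1) = 0, so the sum is 0.
D_KL(P||Q) = 0.0000 dits

When P = Q, the KL divergence is exactly 0, as there is no 'divergence' between identical distributions.

This non-negativity is a fundamental property: relative entropy cannot be negative because it measures how different Q is from P.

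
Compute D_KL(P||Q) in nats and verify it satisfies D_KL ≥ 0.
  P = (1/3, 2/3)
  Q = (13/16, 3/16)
0.5487 nats

KL divergence satisfies the Gibbs inequality: D_KL(P||Q) ≥ 0 for all distributions P, Q.

D_KL(P||Q) = Σ p(x) log(p(x)/q(x))
Term by term:
  x=0: 1/3 × log_e[(1/3)/(13/16)] = -0.2970
  x=1: 2/3 × log_e[(2/3)/(3/16)] = 0.8457
D_KL(P||Q) = 0.5487 nats

D_KL(P||Q) = 0.5487 ≥ 0 ✓

This non-negativity is a fundamental property: relative entropy cannot be negative because it measures how different Q is from P.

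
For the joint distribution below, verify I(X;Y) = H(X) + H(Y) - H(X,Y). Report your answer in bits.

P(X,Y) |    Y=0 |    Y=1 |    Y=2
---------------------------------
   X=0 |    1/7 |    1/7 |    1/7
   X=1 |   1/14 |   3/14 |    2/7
I(X;Y) = 0.0481 bits

Mutual information has multiple equivalent forms:
- I(X;Y) = H(X) - H(X|Y)
- I(X;Y) = H(Y) - H(Y|X)
- I(X;Y) = H(X) + H(Y) - H(X,Y)

Computing all quantities:
H(X) = 0.9852, H(Y) = 1.5306, H(X,Y) = 2.4677
H(X|Y) = 0.9371, H(Y|X) = 1.4825

Verification:
H(X) - H(X|Y) = 0.9852 - 0.9371 = 0.0481
H(Y) - H(Y|X) = 1.5306 - 1.4825 = 0.0481
H(X) + H(Y) - H(X,Y) = 0.9852 + 1.5306 - 2.4677 = 0.0481

All forms give I(X;Y) = 0.0481 bits. ✓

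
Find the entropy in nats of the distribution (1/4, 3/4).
0.5623 nats

Shannon entropy is H(X) = -Σ p(x) log p(x).

For P = (1/4, 3/4):
H = -1/4 × log_e(1/4) -3/4 × log_e(3/4)
H = 0.5623 nats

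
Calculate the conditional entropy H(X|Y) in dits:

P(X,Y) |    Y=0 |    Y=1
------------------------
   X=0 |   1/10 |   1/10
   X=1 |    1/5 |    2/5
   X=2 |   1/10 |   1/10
0.4067 dits

Using the chain rule: H(X|Y) = H(X,Y) - H(Y)

First, compute H(X,Y) = 0.6990 dits

Marginal P(Y) = (2/5, 3/5)
H(Y) = 0.2923 dits

H(X|Y) = H(X,Y) - H(Y) = 0.6990 - 0.2923 = 0.4067 dits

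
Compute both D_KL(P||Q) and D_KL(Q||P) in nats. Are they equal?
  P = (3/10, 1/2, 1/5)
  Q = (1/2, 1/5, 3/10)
D_KL(P||Q) = 0.2238, D_KL(Q||P) = 0.1938

KL divergence is not symmetric: D_KL(P||Q) ≠ D_KL(Q||P) in general.

D_KL(P||Q) = 0.2238 nats
D_KL(Q||P) = 0.1938 nats

No, they are not equal!

This asymmetry is why KL divergence is not a true distance metric.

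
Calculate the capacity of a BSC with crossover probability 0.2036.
0.2709 bits

For a binary symmetric channel (BSC) with error probability p:
Capacity C = 1 - H(p) bits per symbol

where H(p) = -p log₂(p) - (1-p) log₂(1-p) is the binary entropy function.

H(0.2036) = 0.7291 bits
C = 1 - 0.7291 = 0.2709 bits per symbol

This means we can reliably transmit up to 0.2709 bits of information per channel use.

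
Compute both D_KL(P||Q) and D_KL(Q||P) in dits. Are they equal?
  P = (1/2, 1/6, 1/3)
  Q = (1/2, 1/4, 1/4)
D_KL(P||Q) = 0.0123, D_KL(Q||P) = 0.0128

KL divergence is not symmetric: D_KL(P||Q) ≠ D_KL(Q||P) in general.

D_KL(P||Q) = 0.0123 dits
D_KL(Q||P) = 0.0128 dits

No, they are not equal!

This asymmetry is why KL divergence is not a true distance metric.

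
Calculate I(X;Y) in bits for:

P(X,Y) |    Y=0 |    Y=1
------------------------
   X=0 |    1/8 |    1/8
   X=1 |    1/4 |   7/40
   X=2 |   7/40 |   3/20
0.0038 bits

Mutual information: I(X;Y) = H(X) + H(Y) - H(X,Y)

Marginals:
P(X) = (1/4, 17/40, 13/40), H(X) = 1.5516 bits
P(Y) = (11/20, 9/20), H(Y) = 0.9928 bits

Joint entropy: H(X,Y) = 2.5406 bits

I(X;Y) = 1.5516 + 0.9928 - 2.5406 = 0.0038 bits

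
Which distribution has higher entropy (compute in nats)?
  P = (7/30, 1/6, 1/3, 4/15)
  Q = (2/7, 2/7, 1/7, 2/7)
P

Computing entropies in nats:
H(P) = 1.3569
H(Q) = 1.3518

Distribution P has higher entropy.

Intuition: The distribution closer to uniform (more spread out) has higher entropy.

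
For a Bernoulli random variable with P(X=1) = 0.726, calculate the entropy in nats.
0.5872 nats

The binary entropy function is:
H(p) = -p log(p) - (1-p) log(1-p)

H(0.726) = -0.726 × log_e(0.726) - 0.274 × log_e(0.274)
H(0.726) = 0.5872 nats

Note: Binary entropy is maximized at p=0.5 (H=1 bit) and minimized at p=0 or p=1 (H=0).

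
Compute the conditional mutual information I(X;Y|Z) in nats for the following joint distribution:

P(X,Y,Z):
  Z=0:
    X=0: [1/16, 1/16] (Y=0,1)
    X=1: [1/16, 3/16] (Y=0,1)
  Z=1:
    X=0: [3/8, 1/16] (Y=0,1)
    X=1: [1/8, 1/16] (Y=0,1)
0.0254 nats

Conditional mutual information: I(X;Y|Z) = H(X|Z) + H(Y|Z) - H(X,Y|Z)

H(Z) = 0.6616
H(X,Z) = 1.2820 → H(X|Z) = 0.6205
H(Y,Z) = 1.2130 → H(Y|Z) = 0.5514
H(X,Y,Z) = 1.8080 → H(X,Y|Z) = 1.1465

I(X;Y|Z) = 0.6205 + 0.5514 - 1.1465 = 0.0254 nats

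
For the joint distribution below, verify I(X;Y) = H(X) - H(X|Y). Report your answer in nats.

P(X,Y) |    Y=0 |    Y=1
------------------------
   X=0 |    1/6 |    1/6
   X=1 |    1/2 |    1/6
I(X;Y) = 0.0306 nats

Mutual information has multiple equivalent forms:
- I(X;Y) = H(X) - H(X|Y)
- I(X;Y) = H(Y) - H(Y|X)
- I(X;Y) = H(X) + H(Y) - H(X,Y)

Computing all quantities:
H(X) = 0.6365, H(Y) = 0.6365, H(X,Y) = 1.2425
H(X|Y) = 0.6059, H(Y|X) = 0.6059

Verification:
H(X) - H(X|Y) = 0.6365 - 0.6059 = 0.0306
H(Y) - H(Y|X) = 0.6365 - 0.6059 = 0.0306
H(X) + H(Y) - H(X,Y) = 0.6365 + 0.6365 - 1.2425 = 0.0306

All forms give I(X;Y) = 0.0306 nats. ✓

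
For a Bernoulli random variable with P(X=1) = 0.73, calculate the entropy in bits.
0.8415 bits

The binary entropy function is:
H(p) = -p log(p) - (1-p) log(1-p)

H(0.73) = -0.73 × log_2(0.73) - 0.27 × log_2(0.27)
H(0.73) = 0.8415 bits

Note: Binary entropy is maximized at p=0.5 (H=1 bit) and minimized at p=0 or p=1 (H=0).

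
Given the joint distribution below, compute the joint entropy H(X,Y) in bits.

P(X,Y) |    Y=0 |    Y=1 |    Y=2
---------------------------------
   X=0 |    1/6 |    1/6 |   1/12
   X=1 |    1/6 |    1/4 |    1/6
2.5221 bits

Joint entropy is H(X,Y) = -Σ_{x,y} p(x,y) log p(x,y).

Summing over all non-zero entries:
H(X,Y) = -[1/6·log_2(1/6) + 1/6·log_2(1/6) + 1/12·log_2(1/12) + 1/6·log_2(1/6) + 1/4·log_2(1/4) + 1/6·log_2(1/6)]
H(X,Y) = 2.5221 bits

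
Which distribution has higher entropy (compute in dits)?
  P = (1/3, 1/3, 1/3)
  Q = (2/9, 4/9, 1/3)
P

Computing entropies in dits:
H(P) = 0.4771
H(Q) = 0.4607

Distribution P has higher entropy.

Intuition: The distribution closer to uniform (more spread out) has higher entropy.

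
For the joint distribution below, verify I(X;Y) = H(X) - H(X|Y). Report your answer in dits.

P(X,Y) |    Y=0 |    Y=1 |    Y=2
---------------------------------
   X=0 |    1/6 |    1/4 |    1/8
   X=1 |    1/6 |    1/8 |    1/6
I(X;Y) = 0.0090 dits

Mutual information has multiple equivalent forms:
- I(X;Y) = H(X) - H(X|Y)
- I(X;Y) = H(Y) - H(Y|X)
- I(X;Y) = H(X) + H(Y) - H(X,Y)

Computing all quantities:
H(X) = 0.2995, H(Y) = 0.4749, H(X,Y) = 0.7654
H(X|Y) = 0.2905, H(Y|X) = 0.4658

Verification:
H(X) - H(X|Y) = 0.2995 - 0.2905 = 0.0090
H(Y) - H(Y|X) = 0.4749 - 0.4658 = 0.0090
H(X) + H(Y) - H(X,Y) = 0.2995 + 0.4749 - 0.7654 = 0.0090

All forms give I(X;Y) = 0.0090 dits. ✓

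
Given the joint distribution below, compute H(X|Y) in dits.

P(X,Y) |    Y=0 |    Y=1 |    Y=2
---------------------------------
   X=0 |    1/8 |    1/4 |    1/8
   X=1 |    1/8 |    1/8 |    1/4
0.2826 dits

Using the chain rule: H(X|Y) = H(X,Y) - H(Y)

First, compute H(X,Y) = 0.7526 dits

Marginal P(Y) = (1/4, 3/8, 3/8)
H(Y) = 0.4700 dits

H(X|Y) = H(X,Y) - H(Y) = 0.7526 - 0.4700 = 0.2826 dits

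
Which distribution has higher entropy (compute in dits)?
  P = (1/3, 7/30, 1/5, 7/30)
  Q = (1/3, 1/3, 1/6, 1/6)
P

Computing entropies in dits:
H(P) = 0.5938
H(Q) = 0.5775

Distribution P has higher entropy.

Intuition: The distribution closer to uniform (more spread out) has higher entropy.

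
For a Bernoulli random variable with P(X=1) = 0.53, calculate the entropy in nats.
0.6913 nats

The binary entropy function is:
H(p) = -p log(p) - (1-p) log(1-p)

H(0.53) = -0.53 × log_e(0.53) - 0.47 × log_e(0.47)
H(0.53) = 0.6913 nats

Note: Binary entropy is maximized at p=0.5 (H=1 bit) and minimized at p=0 or p=1 (H=0).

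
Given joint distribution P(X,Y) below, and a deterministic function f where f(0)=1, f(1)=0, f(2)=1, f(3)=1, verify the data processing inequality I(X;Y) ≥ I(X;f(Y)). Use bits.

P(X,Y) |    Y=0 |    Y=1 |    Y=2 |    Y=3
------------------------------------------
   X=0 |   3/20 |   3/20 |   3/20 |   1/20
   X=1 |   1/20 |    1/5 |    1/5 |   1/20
I(X;Y) = 0.0481, I(X;f(Y)) = 0.0079, inequality holds: 0.0481 ≥ 0.0079

Data Processing Inequality: For any Markov chain X → Y → Z, we have I(X;Y) ≥ I(X;Z).

Here Z = f(Y) is a deterministic function of Y, forming X → Y → Z.

Original I(X;Y) = 0.0481 bits

After applying f:
P(X,Z) where Z=f(Y):
- P(X,Z=0) = P(X,Y=1)
- P(X,Z=1) = P(X,Y=0) + P(X,Y=2) + P(X,Y=3)

I(X;Z) = I(X;f(Y)) = 0.0079 bits

Verification: 0.0481 ≥ 0.0079 ✓

Information cannot be created by processing; the function f can only lose information about X.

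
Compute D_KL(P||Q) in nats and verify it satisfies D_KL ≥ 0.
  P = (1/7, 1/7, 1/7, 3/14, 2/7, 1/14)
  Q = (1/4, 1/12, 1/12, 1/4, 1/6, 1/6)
0.1345 nats

KL divergence satisfies the Gibbs inequality: D_KL(P||Q) ≥ 0 for all distributions P, Q.

D_KL(P||Q) = Σ p(x) log(p(x)/q(x))
Term by term:
  x=0: 1/7 × log_e[(1/7)/(1/4)] = -0.0799
  x=1: 1/7 × log_e[(1/7)/(1/12)] = 0.0770
  x=2: 1/7 × log_e[(1/7)/(1/12)] = 0.0770
  x=3: 3/14 × log_e[(3/14)/(1/4)] = -0.0330
  x=4: 2/7 × log_e[(2/7)/(1/6)] = 0.1540
  x=5: 1/14 × log_e[(1/14)/(1/6)] = -0.0605
D_KL(P||Q) = 0.1345 nats

D_KL(P||Q) = 0.1345 ≥ 0 ✓

This non-negativity is a fundamental property: relative entropy cannot be negative because it measures how different Q is from P.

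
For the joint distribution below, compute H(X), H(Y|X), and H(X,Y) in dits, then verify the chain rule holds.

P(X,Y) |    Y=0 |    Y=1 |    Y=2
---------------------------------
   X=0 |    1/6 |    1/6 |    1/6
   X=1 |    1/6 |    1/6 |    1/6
H(X,Y) = 0.7782, H(X) = 0.3010, H(Y|X) = 0.4771 (all in dits)

Chain rule: H(X,Y) = H(X) + H(Y|X)

Left side — joint entropy directly:
H(X,Y) = -Σ p(x,y) log p(x,y) = 0.7782 dits

Right side — compute H(Y|X) from the conditional distributions:
P(X) = (1/2, 1/2), so H(X) = 0.3010 dits
H(Y|X) = Σ_x P(X=x) · H(Y|X=x):
  P(Y|X=0) = (1/3, 1/3, 1/3), H(Y|X=0) = 0.4771, weight P(X=0) = 1/2
  P(Y|X=1) = (1/3, 1/3, 1/3), H(Y|X=1) = 0.4771, weight P(X=1) = 1/2
H(Y|X) = 0.4771 dits

H(X) + H(Y|X) = 0.3010 + 0.4771 = 0.7782 dits

Both sides equal 0.7782 dits. ✓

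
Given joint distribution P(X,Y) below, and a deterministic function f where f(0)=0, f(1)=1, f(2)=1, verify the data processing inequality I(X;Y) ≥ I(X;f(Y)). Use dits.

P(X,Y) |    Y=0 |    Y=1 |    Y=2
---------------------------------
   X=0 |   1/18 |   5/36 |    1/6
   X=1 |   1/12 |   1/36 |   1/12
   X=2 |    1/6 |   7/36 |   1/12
I(X;Y) = 0.0312, I(X;f(Y)) = 0.0146, inequality holds: 0.0312 ≥ 0.0146

Data Processing Inequality: For any Markov chain X → Y → Z, we have I(X;Y) ≥ I(X;Z).

Here Z = f(Y) is a deterministic function of Y, forming X → Y → Z.

Original I(X;Y) = 0.0312 dits

After applying f:
P(X,Z) where Z=f(Y):
- P(X,Z=0) = P(X,Y=0)
- P(X,Z=1) = P(X,Y=1) + P(X,Y=2)

I(X;Z) = I(X;f(Y)) = 0.0146 dits

Verification: 0.0312 ≥ 0.0146 ✓

Information cannot be created by processing; the function f can only lose information about X.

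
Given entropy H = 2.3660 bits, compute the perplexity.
5.1551

Perplexity is 2^H (or exp(H) for natural log).

H = 2.3660 bits
Perplexity = 2^2.3660 = 5.1551

Interpretation: The model's uncertainty is equivalent to choosing uniformly among 5.2 options.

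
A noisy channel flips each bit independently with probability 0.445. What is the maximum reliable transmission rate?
0.0087 bits

For a binary symmetric channel (BSC) with error probability p:
Capacity C = 1 - H(p) bits per symbol

where H(p) = -p log₂(p) - (1-p) log₂(1-p) is the binary entropy function.

H(0.445) = 0.9913 bits
C = 1 - 0.9913 = 0.0087 bits per symbol

This means we can reliably transmit up to 0.0087 bits of information per channel use.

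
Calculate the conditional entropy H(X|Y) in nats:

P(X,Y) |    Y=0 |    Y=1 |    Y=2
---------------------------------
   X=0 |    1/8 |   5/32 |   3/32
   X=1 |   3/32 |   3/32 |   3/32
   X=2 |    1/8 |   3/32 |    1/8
1.0818 nats

Using the chain rule: H(X|Y) = H(X,Y) - H(Y)

First, compute H(X,Y) = 2.1794 nats

Marginal P(Y) = (11/32, 11/32, 5/16)
H(Y) = 1.0976 nats

H(X|Y) = H(X,Y) - H(Y) = 2.1794 - 1.0976 = 1.0818 nats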